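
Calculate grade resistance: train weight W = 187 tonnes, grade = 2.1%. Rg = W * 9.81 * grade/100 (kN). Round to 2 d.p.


Rg = W * 9.81 * grade / 100
Rg = 187 * 9.81 * 2.1 / 100
Rg = 1834.47 * 0.021
Rg = 38.52 kN

38.52


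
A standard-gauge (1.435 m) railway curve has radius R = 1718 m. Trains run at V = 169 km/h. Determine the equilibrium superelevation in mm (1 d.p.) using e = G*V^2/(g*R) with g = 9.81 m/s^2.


Convert speed: V = 169 / 3.6 = 46.9444 m/s
Apply formula: e = 1.435 * 46.9444^2 / (9.81 * 1718)
e = 1.435 * 2203.7809 / 16853.58
e = 0.187641 m = 187.6 mm

187.6


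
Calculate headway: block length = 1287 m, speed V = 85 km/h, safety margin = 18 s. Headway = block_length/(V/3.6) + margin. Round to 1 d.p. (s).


V = 85 / 3.6 = 23.6111 m/s
Block traversal time = 1287 / 23.6111 = 54.5082 s
Headway = 54.5082 + 18
Headway = 72.5 s

72.5


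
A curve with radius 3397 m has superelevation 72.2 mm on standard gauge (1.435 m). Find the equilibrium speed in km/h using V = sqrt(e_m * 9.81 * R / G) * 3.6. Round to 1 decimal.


Convert cant: e = 72.2 mm = 0.0722 m
V_ms = sqrt(0.0722 * 9.81 * 3397 / 1.435)
V_ms = sqrt(1676.678714) = 40.9473 m/s
V = 40.9473 * 3.6 = 147.4 km/h

147.4


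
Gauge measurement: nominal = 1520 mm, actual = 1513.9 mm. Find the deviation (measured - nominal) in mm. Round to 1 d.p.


Deviation = measured - nominal
Deviation = 1513.9 - 1520
Deviation = -6.1 mm

-6.1


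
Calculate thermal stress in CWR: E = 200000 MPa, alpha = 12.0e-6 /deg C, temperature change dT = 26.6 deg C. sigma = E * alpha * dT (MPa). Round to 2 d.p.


sigma = E * alpha * dT
sigma = 200000 * 12.0e-6 * 26.6
sigma = 2.4 * 26.6
sigma = 63.84 MPa

63.84


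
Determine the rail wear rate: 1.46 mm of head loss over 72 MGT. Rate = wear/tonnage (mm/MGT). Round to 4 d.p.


Wear rate = total wear / cumulative tonnage
Rate = 1.46 / 72
Rate = 0.0203 mm/MGT

0.0203


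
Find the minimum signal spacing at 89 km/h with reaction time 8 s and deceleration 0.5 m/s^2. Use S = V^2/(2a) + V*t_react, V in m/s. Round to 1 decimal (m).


V = 89 / 3.6 = 24.7222 m/s
Braking distance = 24.7222^2 / (2*0.5) = 611.1883 m
Sighting distance = 24.7222 * 8 = 197.7778 m
S = 611.1883 + 197.7778 = 809.0 m

809.0


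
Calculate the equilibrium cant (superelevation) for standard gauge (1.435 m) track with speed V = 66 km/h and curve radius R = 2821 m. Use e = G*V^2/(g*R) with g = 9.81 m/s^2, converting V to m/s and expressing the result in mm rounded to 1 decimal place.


Convert speed: V = 66 / 3.6 = 18.3333 m/s
Apply formula: e = 1.435 * 18.3333^2 / (9.81 * 2821)
e = 1.435 * 336.1111 / 27674.01
e = 0.017429 m = 17.4 mm

17.4


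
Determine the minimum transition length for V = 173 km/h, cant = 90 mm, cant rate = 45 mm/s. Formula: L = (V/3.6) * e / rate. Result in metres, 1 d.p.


Convert speed: V = 173 / 3.6 = 48.0556 m/s
L = 48.0556 * 90 / 45
L = 4325.0 / 45
L = 96.1 m

96.1


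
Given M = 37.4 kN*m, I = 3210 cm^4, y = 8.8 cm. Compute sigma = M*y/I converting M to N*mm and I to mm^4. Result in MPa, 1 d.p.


Convert units:
M = 37.4 kN*m = 37400000 N*mm
y = 8.8 cm = 88 mm
I = 3210 cm^4 = 32100000 mm^4
sigma = 37400000 * 88 / 32100000
sigma = 102.5 MPa

102.5


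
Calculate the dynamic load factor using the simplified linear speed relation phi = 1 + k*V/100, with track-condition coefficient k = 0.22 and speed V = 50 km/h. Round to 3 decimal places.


phi = 1 + k * V / 100
phi = 1 + 0.22 * 50 / 100
phi = 1 + 0.11
phi = 1.110

1.110


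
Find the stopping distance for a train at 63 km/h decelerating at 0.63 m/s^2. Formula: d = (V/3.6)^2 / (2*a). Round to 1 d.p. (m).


Convert speed: V = 63 / 3.6 = 17.5 m/s
V^2 = 306.25
d = 306.25 / (2 * 0.63)
d = 306.25 / 1.26
d = 243.1 m

243.1


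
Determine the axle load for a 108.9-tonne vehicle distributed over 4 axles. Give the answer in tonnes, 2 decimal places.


Load per axle = total weight / number of axles
Load = 108.9 / 4
Load = 27.23 tonnes

27.23


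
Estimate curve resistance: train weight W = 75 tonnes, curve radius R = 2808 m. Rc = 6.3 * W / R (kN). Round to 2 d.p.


Rc = 6.3 * W / R
Rc = 6.3 * 75 / 2808
Rc = 472.5 / 2808
Rc = 0.17 kN

0.17


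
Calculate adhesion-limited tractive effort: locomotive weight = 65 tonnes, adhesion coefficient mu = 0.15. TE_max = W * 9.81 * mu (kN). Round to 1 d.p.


TE_max = W * g * mu
TE_max = 65 * 9.81 * 0.15
TE_max = 637.65 * 0.15
TE_max = 95.6 kN

95.6


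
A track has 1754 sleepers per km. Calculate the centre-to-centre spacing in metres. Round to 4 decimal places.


Spacing = 1000 m / number of sleepers
Spacing = 1000 / 1754
Spacing = 0.5701 m

0.5701


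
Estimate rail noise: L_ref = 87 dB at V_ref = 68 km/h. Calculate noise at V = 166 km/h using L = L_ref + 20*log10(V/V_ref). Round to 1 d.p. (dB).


V/V_ref = 166 / 68 = 2.441176
log10(2.441176) = 0.387599
20 * 0.387599 = 7.752
L = 87 + 7.752 = 94.8 dB

94.8


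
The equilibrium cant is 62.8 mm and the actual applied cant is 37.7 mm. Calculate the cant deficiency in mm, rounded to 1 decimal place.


Cant deficiency = equilibrium cant - actual cant
CD = 62.8 - 37.7
CD = 25.1 mm

25.1


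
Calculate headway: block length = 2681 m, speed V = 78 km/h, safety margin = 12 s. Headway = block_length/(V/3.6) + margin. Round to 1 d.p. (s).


V = 78 / 3.6 = 21.6667 m/s
Block traversal time = 2681 / 21.6667 = 123.7385 s
Headway = 123.7385 + 12
Headway = 135.7 s

135.7


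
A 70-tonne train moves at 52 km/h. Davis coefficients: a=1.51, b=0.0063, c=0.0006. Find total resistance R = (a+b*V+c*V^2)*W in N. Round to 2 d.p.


b*V = 0.0063 * 52 = 0.3276
c*V^2 = 0.0006 * 2704 = 1.6224
R_per_t = 1.51 + 0.3276 + 1.6224 = 3.46 N/t
R_total = 3.46 * 70 = 242.20 N

242.20


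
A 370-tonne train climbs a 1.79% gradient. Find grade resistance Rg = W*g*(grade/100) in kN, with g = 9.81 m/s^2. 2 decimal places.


Rg = W * 9.81 * grade / 100
Rg = 370 * 9.81 * 1.79 / 100
Rg = 3629.7 * 0.0179
Rg = 64.97 kN

64.97


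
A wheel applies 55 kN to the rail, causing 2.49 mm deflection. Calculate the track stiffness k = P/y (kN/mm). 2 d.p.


Track stiffness k = P / y
k = 55 / 2.49
k = 22.09 kN/mm

22.09


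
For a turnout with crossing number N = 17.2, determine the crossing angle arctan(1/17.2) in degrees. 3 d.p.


1/N = 1/17.2 = 0.05814
angle = arctan(0.05814) = 0.058074 rad
angle = 0.058074 * 180/pi = 3.327 degrees

3.327


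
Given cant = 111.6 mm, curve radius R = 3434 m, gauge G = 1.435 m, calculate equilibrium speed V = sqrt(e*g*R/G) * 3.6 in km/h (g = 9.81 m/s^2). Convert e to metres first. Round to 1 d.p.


Convert cant: e = 111.6 mm = 0.1116 m
V_ms = sqrt(0.1116 * 9.81 * 3434 / 1.435)
V_ms = sqrt(2619.88116) = 51.1848 m/s
V = 51.1848 * 3.6 = 184.3 km/h

184.3


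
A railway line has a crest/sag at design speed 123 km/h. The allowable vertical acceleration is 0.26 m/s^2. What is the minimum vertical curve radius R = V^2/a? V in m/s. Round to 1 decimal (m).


Convert speed: V = 123 / 3.6 = 34.1667 m/s
V^2 = 1167.3611 m^2/s^2
R_v = 1167.3611 / 0.26
R_v = 4489.9 m

4489.9


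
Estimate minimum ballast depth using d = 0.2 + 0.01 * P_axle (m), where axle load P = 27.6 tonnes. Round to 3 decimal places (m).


d = 0.2 + 0.01 * 27.6
d = 0.2 + 0.276
d = 0.476 m

0.476


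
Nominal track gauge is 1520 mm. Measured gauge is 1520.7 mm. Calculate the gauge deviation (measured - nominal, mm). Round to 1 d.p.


Deviation = measured - nominal
Deviation = 1520.7 - 1520
Deviation = 0.7 mm

0.7


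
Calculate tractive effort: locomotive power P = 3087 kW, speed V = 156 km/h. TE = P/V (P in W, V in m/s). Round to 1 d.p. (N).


Convert: P = 3087 kW = 3087000 W
V = 156 / 3.6 = 43.3333 m/s
TE = 3087000 / 43.3333
TE = 71238.5 N

71238.5


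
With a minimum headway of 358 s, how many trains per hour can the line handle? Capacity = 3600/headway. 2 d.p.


Capacity = 3600 / headway
Capacity = 3600 / 358
Capacity = 10.06 trains/hour

10.06


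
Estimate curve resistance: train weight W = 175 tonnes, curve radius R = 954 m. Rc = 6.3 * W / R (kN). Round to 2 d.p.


Rc = 6.3 * W / R
Rc = 6.3 * 175 / 954
Rc = 1102.5 / 954
Rc = 1.16 kN

1.16


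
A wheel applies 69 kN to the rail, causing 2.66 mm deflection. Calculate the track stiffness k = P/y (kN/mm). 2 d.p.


Track stiffness k = P / y
k = 69 / 2.66
k = 25.94 kN/mm

25.94


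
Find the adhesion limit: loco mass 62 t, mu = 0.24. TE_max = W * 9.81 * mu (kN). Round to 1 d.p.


TE_max = W * g * mu
TE_max = 62 * 9.81 * 0.24
TE_max = 608.22 * 0.24
TE_max = 146.0 kN

146.0


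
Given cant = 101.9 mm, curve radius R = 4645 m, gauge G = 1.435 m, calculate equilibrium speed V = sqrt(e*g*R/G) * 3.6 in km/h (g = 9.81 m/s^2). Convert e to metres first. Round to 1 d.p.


Convert cant: e = 101.9 mm = 0.1019 m
V_ms = sqrt(0.1019 * 9.81 * 4645 / 1.435)
V_ms = sqrt(3235.765265) = 56.8838 m/s
V = 56.8838 * 3.6 = 204.8 km/h

204.8


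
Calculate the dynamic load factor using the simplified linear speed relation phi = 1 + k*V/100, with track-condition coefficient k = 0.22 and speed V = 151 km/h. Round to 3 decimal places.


phi = 1 + k * V / 100
phi = 1 + 0.22 * 151 / 100
phi = 1 + 0.3322
phi = 1.332

1.332


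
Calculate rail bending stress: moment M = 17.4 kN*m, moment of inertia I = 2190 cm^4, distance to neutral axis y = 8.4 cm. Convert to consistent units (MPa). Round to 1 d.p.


Convert units:
M = 17.4 kN*m = 17400000 N*mm
y = 8.4 cm = 84 mm
I = 2190 cm^4 = 21900000 mm^4
sigma = 17400000 * 84 / 21900000
sigma = 66.7 MPa

66.7


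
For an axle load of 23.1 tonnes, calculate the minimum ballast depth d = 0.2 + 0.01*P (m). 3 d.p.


d = 0.2 + 0.01 * 23.1
d = 0.2 + 0.231
d = 0.431 m

0.431


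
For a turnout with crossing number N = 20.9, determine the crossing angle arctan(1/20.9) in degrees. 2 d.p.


1/N = 1/20.9 = 0.047847
angle = arctan(0.047847) = 0.04781 rad
angle = 0.04781 * 180/pi = 2.74 degrees

2.74


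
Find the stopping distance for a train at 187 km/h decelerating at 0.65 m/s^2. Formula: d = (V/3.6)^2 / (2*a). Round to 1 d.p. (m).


Convert speed: V = 187 / 3.6 = 51.9444 m/s
V^2 = 2698.2253
d = 2698.2253 / (2 * 0.65)
d = 2698.2253 / 1.3
d = 2075.6 m

2075.6


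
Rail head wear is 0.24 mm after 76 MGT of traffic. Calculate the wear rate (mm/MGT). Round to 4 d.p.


Wear rate = total wear / cumulative tonnage
Rate = 0.24 / 76
Rate = 0.0032 mm/MGT

0.0032


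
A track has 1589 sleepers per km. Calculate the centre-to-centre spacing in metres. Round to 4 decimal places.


Spacing = 1000 m / number of sleepers
Spacing = 1000 / 1589
Spacing = 0.6293 m

0.6293


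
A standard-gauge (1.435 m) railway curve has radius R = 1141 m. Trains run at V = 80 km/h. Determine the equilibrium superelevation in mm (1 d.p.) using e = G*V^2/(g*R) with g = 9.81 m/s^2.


Convert speed: V = 80 / 3.6 = 22.2222 m/s
Apply formula: e = 1.435 * 22.2222^2 / (9.81 * 1141)
e = 1.435 * 493.8272 / 11193.21
e = 0.06331 m = 63.3 mm

63.3


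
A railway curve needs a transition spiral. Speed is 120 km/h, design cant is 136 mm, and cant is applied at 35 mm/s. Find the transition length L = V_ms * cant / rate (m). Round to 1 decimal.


Convert speed: V = 120 / 3.6 = 33.3333 m/s
L = 33.3333 * 136 / 35
L = 4533.3333 / 35
L = 129.5 m

129.5


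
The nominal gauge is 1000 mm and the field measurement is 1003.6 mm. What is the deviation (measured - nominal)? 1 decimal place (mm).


Deviation = measured - nominal
Deviation = 1003.6 - 1000
Deviation = 3.6 mm

3.6


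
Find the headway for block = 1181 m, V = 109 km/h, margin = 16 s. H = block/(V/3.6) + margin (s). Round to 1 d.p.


V = 109 / 3.6 = 30.2778 m/s
Block traversal time = 1181 / 30.2778 = 39.0055 s
Headway = 39.0055 + 16
Headway = 55.0 s

55.0


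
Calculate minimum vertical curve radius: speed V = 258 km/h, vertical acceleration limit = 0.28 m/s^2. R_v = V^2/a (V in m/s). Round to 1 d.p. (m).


Convert speed: V = 258 / 3.6 = 71.6667 m/s
V^2 = 5136.1111 m^2/s^2
R_v = 5136.1111 / 0.28
R_v = 18343.3 m

18343.3


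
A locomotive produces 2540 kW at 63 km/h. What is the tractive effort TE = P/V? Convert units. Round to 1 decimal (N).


Convert: P = 2540 kW = 2540000 W
V = 63 / 3.6 = 17.5 m/s
TE = 2540000 / 17.5
TE = 145142.9 N

145142.9


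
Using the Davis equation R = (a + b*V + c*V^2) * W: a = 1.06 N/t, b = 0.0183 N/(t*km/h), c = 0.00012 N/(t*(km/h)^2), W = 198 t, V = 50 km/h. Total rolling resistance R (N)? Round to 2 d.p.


b*V = 0.0183 * 50 = 0.915
c*V^2 = 0.00012 * 2500 = 0.3
R_per_t = 1.06 + 0.915 + 0.3 = 2.275 N/t
R_total = 2.275 * 198 = 450.45 N

450.45


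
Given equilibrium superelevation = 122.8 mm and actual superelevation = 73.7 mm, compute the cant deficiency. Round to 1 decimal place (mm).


Cant deficiency = equilibrium cant - actual cant
CD = 122.8 - 73.7
CD = 49.1 mm

49.1


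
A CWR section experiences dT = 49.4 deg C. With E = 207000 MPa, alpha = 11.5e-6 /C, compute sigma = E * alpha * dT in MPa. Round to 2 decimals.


sigma = E * alpha * dT
sigma = 207000 * 11.5e-6 * 49.4
sigma = 2.3805 * 49.4
sigma = 117.60 MPa

117.60


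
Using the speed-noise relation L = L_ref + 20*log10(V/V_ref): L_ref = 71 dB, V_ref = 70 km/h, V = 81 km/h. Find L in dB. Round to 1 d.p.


V/V_ref = 81 / 70 = 1.157143
log10(1.157143) = 0.063387
20 * 0.063387 = 1.2677
L = 71 + 1.2677 = 72.3 dB

72.3


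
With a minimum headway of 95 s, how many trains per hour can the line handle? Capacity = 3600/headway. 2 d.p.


Capacity = 3600 / headway
Capacity = 3600 / 95
Capacity = 37.89 trains/hour

37.89


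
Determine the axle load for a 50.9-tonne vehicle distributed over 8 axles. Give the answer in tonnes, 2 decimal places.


Load per axle = total weight / number of axles
Load = 50.9 / 8
Load = 6.36 tonnes

6.36


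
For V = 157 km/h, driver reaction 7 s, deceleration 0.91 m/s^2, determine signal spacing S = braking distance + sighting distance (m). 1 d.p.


V = 157 / 3.6 = 43.6111 m/s
Braking distance = 43.6111^2 / (2*0.91) = 1045.0159 m
Sighting distance = 43.6111 * 7 = 305.2778 m
S = 1045.0159 + 305.2778 = 1350.3 m

1350.3


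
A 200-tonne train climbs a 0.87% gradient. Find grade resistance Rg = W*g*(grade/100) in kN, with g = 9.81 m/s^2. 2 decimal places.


Rg = W * 9.81 * grade / 100
Rg = 200 * 9.81 * 0.87 / 100
Rg = 1962.0 * 0.0087
Rg = 17.07 kN

17.07


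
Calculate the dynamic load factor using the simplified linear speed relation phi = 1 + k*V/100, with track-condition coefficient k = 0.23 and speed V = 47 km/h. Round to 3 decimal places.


phi = 1 + k * V / 100
phi = 1 + 0.23 * 47 / 100
phi = 1 + 0.1081
phi = 1.108

1.108


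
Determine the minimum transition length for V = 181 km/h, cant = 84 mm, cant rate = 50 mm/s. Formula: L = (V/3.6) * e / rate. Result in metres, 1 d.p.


Convert speed: V = 181 / 3.6 = 50.2778 m/s
L = 50.2778 * 84 / 50
L = 4223.3333 / 50
L = 84.5 m

84.5


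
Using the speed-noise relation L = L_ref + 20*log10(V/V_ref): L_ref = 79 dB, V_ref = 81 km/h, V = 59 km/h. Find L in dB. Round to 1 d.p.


V/V_ref = 59 / 81 = 0.728395
log10(0.728395) = -0.137633
20 * -0.137633 = -2.7527
L = 79 + -2.7527 = 76.2 dB

76.2


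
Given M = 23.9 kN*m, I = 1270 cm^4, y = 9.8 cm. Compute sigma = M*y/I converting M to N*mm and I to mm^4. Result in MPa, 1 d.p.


Convert units:
M = 23.9 kN*m = 23900000 N*mm
y = 9.8 cm = 98 mm
I = 1270 cm^4 = 12700000 mm^4
sigma = 23900000 * 98 / 12700000
sigma = 184.4 MPa

184.4


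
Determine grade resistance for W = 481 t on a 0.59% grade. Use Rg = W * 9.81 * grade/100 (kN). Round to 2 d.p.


Rg = W * 9.81 * grade / 100
Rg = 481 * 9.81 * 0.59 / 100
Rg = 4718.61 * 0.0059
Rg = 27.84 kN

27.84


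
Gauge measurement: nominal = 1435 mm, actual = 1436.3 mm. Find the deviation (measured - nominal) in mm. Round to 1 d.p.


Deviation = measured - nominal
Deviation = 1436.3 - 1435
Deviation = 1.3 mm

1.3


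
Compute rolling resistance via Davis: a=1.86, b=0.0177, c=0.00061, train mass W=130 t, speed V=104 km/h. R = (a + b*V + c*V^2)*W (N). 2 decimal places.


b*V = 0.0177 * 104 = 1.8408
c*V^2 = 0.00061 * 10816 = 6.59776
R_per_t = 1.86 + 1.8408 + 6.59776 = 10.29856 N/t
R_total = 10.29856 * 130 = 1338.81 N

1338.81


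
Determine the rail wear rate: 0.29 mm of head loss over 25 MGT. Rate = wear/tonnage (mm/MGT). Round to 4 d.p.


Wear rate = total wear / cumulative tonnage
Rate = 0.29 / 25
Rate = 0.0116 mm/MGT

0.0116


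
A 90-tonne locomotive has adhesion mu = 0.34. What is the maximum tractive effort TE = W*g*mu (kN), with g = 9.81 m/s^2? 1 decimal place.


TE_max = W * g * mu
TE_max = 90 * 9.81 * 0.34
TE_max = 882.9 * 0.34
TE_max = 300.2 kN

300.2


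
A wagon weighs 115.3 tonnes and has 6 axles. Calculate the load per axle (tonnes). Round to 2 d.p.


Load per axle = total weight / number of axles
Load = 115.3 / 6
Load = 19.22 tonnes

19.22


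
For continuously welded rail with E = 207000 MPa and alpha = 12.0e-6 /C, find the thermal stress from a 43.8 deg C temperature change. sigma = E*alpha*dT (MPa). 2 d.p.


sigma = E * alpha * dT
sigma = 207000 * 12.0e-6 * 43.8
sigma = 2.484 * 43.8
sigma = 108.80 MPa

108.80


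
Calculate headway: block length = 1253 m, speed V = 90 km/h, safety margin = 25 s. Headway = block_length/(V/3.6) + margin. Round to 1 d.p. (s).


V = 90 / 3.6 = 25.0 m/s
Block traversal time = 1253 / 25.0 = 50.12 s
Headway = 50.12 + 25
Headway = 75.1 s

75.1


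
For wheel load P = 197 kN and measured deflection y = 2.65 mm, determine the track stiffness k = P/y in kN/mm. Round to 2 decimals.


Track stiffness k = P / y
k = 197 / 2.65
k = 74.34 kN/mm

74.34


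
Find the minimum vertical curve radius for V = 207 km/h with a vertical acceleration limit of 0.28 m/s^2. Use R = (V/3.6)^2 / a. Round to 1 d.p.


Convert speed: V = 207 / 3.6 = 57.5 m/s
V^2 = 3306.25 m^2/s^2
R_v = 3306.25 / 0.28
R_v = 11808.0 m

11808.0


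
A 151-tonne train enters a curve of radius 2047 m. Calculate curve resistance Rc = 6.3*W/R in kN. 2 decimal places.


Rc = 6.3 * W / R
Rc = 6.3 * 151 / 2047
Rc = 951.3 / 2047
Rc = 0.46 kN

0.46


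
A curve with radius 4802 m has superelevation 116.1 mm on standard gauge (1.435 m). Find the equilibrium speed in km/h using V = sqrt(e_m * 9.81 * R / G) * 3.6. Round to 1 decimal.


Convert cant: e = 116.1 mm = 0.1161 m
V_ms = sqrt(0.1161 * 9.81 * 4802 / 1.435)
V_ms = sqrt(3811.285493) = 61.7356 m/s
V = 61.7356 * 3.6 = 222.2 km/h

222.2


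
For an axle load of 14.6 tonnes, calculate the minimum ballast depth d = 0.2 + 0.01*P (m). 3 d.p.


d = 0.2 + 0.01 * 14.6
d = 0.2 + 0.146
d = 0.346 m

0.346


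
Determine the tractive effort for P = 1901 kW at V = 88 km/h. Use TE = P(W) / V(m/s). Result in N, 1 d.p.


Convert: P = 1901 kW = 1901000 W
V = 88 / 3.6 = 24.4444 m/s
TE = 1901000 / 24.4444
TE = 77768.2 N

77768.2


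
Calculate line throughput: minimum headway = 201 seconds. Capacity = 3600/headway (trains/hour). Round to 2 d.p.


Capacity = 3600 / headway
Capacity = 3600 / 201
Capacity = 17.91 trains/hour

17.91


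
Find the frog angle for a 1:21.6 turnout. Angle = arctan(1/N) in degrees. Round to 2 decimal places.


1/N = 1/21.6 = 0.046296
angle = arctan(0.046296) = 0.046263 rad
angle = 0.046263 * 180/pi = 2.65 degrees

2.65


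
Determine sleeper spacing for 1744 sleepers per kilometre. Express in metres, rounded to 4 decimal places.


Spacing = 1000 m / number of sleepers
Spacing = 1000 / 1744
Spacing = 0.5734 m

0.5734


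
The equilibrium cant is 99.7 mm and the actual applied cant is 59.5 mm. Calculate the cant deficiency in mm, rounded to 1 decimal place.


Cant deficiency = equilibrium cant - actual cant
CD = 99.7 - 59.5
CD = 40.2 mm

40.2


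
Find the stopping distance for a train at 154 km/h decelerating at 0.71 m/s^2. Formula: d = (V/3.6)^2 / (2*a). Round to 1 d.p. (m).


Convert speed: V = 154 / 3.6 = 42.7778 m/s
V^2 = 1829.9383
d = 1829.9383 / (2 * 0.71)
d = 1829.9383 / 1.42
d = 1288.7 m

1288.7


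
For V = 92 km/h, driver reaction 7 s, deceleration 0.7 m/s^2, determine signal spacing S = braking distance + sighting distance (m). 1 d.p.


V = 92 / 3.6 = 25.5556 m/s
Braking distance = 25.5556^2 / (2*0.7) = 466.4903 m
Sighting distance = 25.5556 * 7 = 178.8889 m
S = 466.4903 + 178.8889 = 645.4 m

645.4


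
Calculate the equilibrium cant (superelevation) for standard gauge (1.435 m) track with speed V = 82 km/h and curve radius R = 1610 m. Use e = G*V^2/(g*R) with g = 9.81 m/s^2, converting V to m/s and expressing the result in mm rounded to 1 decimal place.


Convert speed: V = 82 / 3.6 = 22.7778 m/s
Apply formula: e = 1.435 * 22.7778^2 / (9.81 * 1610)
e = 1.435 * 518.8272 / 15794.1
e = 0.047139 m = 47.1 mm

47.1


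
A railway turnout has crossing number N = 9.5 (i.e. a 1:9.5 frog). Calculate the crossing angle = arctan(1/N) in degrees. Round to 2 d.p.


1/N = 1/9.5 = 0.105263
angle = arctan(0.105263) = 0.104877 rad
angle = 0.104877 * 180/pi = 6.01 degrees

6.01


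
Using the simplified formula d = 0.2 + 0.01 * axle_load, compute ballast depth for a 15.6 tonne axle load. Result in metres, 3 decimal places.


d = 0.2 + 0.01 * 15.6
d = 0.2 + 0.156
d = 0.356 m

0.356


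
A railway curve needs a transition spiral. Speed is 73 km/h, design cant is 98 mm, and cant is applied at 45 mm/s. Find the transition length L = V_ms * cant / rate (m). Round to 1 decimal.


Convert speed: V = 73 / 3.6 = 20.2778 m/s
L = 20.2778 * 98 / 45
L = 1987.2222 / 45
L = 44.2 m

44.2


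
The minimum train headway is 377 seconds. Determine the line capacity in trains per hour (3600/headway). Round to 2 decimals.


Capacity = 3600 / headway
Capacity = 3600 / 377
Capacity = 9.55 trains/hour

9.55


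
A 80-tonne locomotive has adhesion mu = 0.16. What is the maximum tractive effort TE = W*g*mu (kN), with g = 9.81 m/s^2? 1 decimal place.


TE_max = W * g * mu
TE_max = 80 * 9.81 * 0.16
TE_max = 784.8 * 0.16
TE_max = 125.6 kN

125.6


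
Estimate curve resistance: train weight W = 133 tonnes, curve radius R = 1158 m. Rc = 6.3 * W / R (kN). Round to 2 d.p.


Rc = 6.3 * W / R
Rc = 6.3 * 133 / 1158
Rc = 837.9 / 1158
Rc = 0.72 kN

0.72


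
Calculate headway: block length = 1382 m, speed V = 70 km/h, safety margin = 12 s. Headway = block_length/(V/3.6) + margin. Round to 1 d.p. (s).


V = 70 / 3.6 = 19.4444 m/s
Block traversal time = 1382 / 19.4444 = 71.0743 s
Headway = 71.0743 + 12
Headway = 83.1 s

83.1


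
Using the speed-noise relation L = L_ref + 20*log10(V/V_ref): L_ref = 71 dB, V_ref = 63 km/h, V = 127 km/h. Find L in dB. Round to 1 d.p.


V/V_ref = 127 / 63 = 2.015873
log10(2.015873) = 0.304463
20 * 0.304463 = 6.0893
L = 71 + 6.0893 = 77.1 dB

77.1


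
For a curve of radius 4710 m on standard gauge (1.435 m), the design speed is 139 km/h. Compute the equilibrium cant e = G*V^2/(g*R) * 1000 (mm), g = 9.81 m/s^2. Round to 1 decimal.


Convert speed: V = 139 / 3.6 = 38.6111 m/s
Apply formula: e = 1.435 * 38.6111^2 / (9.81 * 4710)
e = 1.435 * 1490.8179 / 46205.1
e = 0.046301 m = 46.3 mm

46.3


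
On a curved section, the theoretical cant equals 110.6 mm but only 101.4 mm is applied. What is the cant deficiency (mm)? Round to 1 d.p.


Cant deficiency = equilibrium cant - actual cant
CD = 110.6 - 101.4
CD = 9.2 mm

9.2


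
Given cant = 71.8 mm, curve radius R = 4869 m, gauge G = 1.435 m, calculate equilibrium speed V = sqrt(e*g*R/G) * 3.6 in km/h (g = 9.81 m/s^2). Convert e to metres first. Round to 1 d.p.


Convert cant: e = 71.8 mm = 0.0718 m
V_ms = sqrt(0.0718 * 9.81 * 4869 / 1.435)
V_ms = sqrt(2389.908782) = 48.8867 m/s
V = 48.8867 * 3.6 = 176.0 km/h

176.0


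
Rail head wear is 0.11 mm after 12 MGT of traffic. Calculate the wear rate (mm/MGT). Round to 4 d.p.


Wear rate = total wear / cumulative tonnage
Rate = 0.11 / 12
Rate = 0.0092 mm/MGT

0.0092


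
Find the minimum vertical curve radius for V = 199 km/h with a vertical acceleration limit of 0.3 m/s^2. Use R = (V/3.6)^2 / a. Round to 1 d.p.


Convert speed: V = 199 / 3.6 = 55.2778 m/s
V^2 = 3055.6327 m^2/s^2
R_v = 3055.6327 / 0.3
R_v = 10185.4 m

10185.4


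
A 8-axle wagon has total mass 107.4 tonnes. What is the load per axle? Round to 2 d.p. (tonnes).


Load per axle = total weight / number of axles
Load = 107.4 / 8
Load = 13.43 tonnes

13.43


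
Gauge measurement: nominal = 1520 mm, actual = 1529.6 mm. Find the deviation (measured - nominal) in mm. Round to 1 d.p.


Deviation = measured - nominal
Deviation = 1529.6 - 1520
Deviation = 9.6 mm

9.6


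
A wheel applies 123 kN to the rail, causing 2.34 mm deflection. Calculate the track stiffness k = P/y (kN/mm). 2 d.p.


Track stiffness k = P / y
k = 123 / 2.34
k = 52.56 kN/mm

52.56


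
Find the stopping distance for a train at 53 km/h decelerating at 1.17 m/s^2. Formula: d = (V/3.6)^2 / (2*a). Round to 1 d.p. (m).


Convert speed: V = 53 / 3.6 = 14.7222 m/s
V^2 = 216.7438
d = 216.7438 / (2 * 1.17)
d = 216.7438 / 2.34
d = 92.6 m

92.6


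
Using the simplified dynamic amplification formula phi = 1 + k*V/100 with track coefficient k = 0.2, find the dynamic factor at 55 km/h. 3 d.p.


phi = 1 + k * V / 100
phi = 1 + 0.2 * 55 / 100
phi = 1 + 0.11
phi = 1.110

1.110


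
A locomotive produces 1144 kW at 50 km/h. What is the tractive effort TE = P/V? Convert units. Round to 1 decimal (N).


Convert: P = 1144 kW = 1144000 W
V = 50 / 3.6 = 13.8889 m/s
TE = 1144000 / 13.8889
TE = 82368.0 N

82368.0


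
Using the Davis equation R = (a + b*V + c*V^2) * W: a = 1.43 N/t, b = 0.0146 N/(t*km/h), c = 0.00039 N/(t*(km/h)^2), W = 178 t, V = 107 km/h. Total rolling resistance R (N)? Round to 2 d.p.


b*V = 0.0146 * 107 = 1.5622
c*V^2 = 0.00039 * 11449 = 4.46511
R_per_t = 1.43 + 1.5622 + 4.46511 = 7.45731 N/t
R_total = 7.45731 * 178 = 1327.40 N

1327.40


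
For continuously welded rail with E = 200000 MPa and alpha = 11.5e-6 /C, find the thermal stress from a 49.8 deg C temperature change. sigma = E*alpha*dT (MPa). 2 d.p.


sigma = E * alpha * dT
sigma = 200000 * 11.5e-6 * 49.8
sigma = 2.3 * 49.8
sigma = 114.54 MPa

114.54


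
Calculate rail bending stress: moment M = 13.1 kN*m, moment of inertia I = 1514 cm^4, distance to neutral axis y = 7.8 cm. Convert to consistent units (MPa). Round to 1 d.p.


Convert units:
M = 13.1 kN*m = 13100000 N*mm
y = 7.8 cm = 78 mm
I = 1514 cm^4 = 15140000 mm^4
sigma = 13100000 * 78 / 15140000
sigma = 67.5 MPa

67.5


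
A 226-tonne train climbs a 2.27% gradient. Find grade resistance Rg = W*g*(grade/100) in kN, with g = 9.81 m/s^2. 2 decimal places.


Rg = W * 9.81 * grade / 100
Rg = 226 * 9.81 * 2.27 / 100
Rg = 2217.06 * 0.0227
Rg = 50.33 kN

50.33


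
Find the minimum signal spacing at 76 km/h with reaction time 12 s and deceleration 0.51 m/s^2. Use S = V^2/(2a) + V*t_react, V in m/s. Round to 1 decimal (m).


V = 76 / 3.6 = 21.1111 m/s
Braking distance = 21.1111^2 / (2*0.51) = 436.9402 m
Sighting distance = 21.1111 * 12 = 253.3333 m
S = 436.9402 + 253.3333 = 690.3 m

690.3


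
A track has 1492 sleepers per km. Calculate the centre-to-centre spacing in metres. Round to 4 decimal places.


Spacing = 1000 m / number of sleepers
Spacing = 1000 / 1492
Spacing = 0.6702 m

0.6702


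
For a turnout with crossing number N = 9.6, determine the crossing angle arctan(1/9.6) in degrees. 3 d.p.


1/N = 1/9.6 = 0.104167
angle = arctan(0.104167) = 0.103792 rad
angle = 0.103792 * 180/pi = 5.947 degrees

5.947


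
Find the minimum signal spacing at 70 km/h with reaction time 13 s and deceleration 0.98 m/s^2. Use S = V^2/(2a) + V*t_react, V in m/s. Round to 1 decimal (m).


V = 70 / 3.6 = 19.4444 m/s
Braking distance = 19.4444^2 / (2*0.98) = 192.9012 m
Sighting distance = 19.4444 * 13 = 252.7778 m
S = 192.9012 + 252.7778 = 445.7 m

445.7


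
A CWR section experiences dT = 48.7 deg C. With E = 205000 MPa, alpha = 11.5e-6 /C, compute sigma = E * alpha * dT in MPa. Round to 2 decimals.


sigma = E * alpha * dT
sigma = 205000 * 11.5e-6 * 48.7
sigma = 2.3575 * 48.7
sigma = 114.81 MPa

114.81


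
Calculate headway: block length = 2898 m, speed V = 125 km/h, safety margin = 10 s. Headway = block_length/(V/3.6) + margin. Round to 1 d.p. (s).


V = 125 / 3.6 = 34.7222 m/s
Block traversal time = 2898 / 34.7222 = 83.4624 s
Headway = 83.4624 + 10
Headway = 93.5 s

93.5


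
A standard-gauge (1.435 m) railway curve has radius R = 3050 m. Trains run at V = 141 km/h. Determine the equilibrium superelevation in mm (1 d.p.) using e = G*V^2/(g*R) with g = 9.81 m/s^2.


Convert speed: V = 141 / 3.6 = 39.1667 m/s
Apply formula: e = 1.435 * 39.1667^2 / (9.81 * 3050)
e = 1.435 * 1534.0278 / 29920.5
e = 0.073573 m = 73.6 mm

73.6


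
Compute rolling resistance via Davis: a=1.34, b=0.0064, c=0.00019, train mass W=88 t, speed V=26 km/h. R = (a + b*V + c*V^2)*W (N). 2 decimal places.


b*V = 0.0064 * 26 = 0.1664
c*V^2 = 0.00019 * 676 = 0.12844
R_per_t = 1.34 + 0.1664 + 0.12844 = 1.63484 N/t
R_total = 1.63484 * 88 = 143.87 N

143.87


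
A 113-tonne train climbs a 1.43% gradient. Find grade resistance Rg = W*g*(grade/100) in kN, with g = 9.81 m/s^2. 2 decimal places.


Rg = W * 9.81 * grade / 100
Rg = 113 * 9.81 * 1.43 / 100
Rg = 1108.53 * 0.0143
Rg = 15.85 kN

15.85


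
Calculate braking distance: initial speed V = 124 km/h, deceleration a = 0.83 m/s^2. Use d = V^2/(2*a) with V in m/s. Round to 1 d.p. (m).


Convert speed: V = 124 / 3.6 = 34.4444 m/s
V^2 = 1186.4198
d = 1186.4198 / (2 * 0.83)
d = 1186.4198 / 1.66
d = 714.7 m

714.7


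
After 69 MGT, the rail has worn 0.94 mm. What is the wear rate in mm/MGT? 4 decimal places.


Wear rate = total wear / cumulative tonnage
Rate = 0.94 / 69
Rate = 0.0136 mm/MGT

0.0136


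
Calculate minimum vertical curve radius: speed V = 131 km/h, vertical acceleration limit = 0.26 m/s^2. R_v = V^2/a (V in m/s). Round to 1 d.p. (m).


Convert speed: V = 131 / 3.6 = 36.3889 m/s
V^2 = 1324.1512 m^2/s^2
R_v = 1324.1512 / 0.26
R_v = 5092.9 m

5092.9


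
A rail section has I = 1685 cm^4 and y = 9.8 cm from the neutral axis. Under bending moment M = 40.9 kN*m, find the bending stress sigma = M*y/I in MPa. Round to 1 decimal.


Convert units:
M = 40.9 kN*m = 40900000 N*mm
y = 9.8 cm = 98 mm
I = 1685 cm^4 = 16850000 mm^4
sigma = 40900000 * 98 / 16850000
sigma = 237.9 MPa

237.9


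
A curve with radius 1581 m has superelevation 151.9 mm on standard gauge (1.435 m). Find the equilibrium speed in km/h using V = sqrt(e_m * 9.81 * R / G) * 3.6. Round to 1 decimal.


Convert cant: e = 151.9 mm = 0.1519 m
V_ms = sqrt(0.1519 * 9.81 * 1581 / 1.435)
V_ms = sqrt(1641.748961) = 40.5185 m/s
V = 40.5185 * 3.6 = 145.9 km/h

145.9


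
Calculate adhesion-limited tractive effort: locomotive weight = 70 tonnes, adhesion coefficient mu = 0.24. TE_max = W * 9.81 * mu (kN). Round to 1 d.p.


TE_max = W * g * mu
TE_max = 70 * 9.81 * 0.24
TE_max = 686.7 * 0.24
TE_max = 164.8 kN

164.8


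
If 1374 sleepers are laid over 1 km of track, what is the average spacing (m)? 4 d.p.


Spacing = 1000 m / number of sleepers
Spacing = 1000 / 1374
Spacing = 0.7278 m

0.7278


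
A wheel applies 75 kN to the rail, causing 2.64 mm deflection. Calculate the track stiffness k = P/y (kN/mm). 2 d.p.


Track stiffness k = P / y
k = 75 / 2.64
k = 28.41 kN/mm

28.41


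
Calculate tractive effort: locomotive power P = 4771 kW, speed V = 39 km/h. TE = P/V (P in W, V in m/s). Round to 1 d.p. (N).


Convert: P = 4771 kW = 4771000 W
V = 39 / 3.6 = 10.8333 m/s
TE = 4771000 / 10.8333
TE = 440400.0 N

440400.0


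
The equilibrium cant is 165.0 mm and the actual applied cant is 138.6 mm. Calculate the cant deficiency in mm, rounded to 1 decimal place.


Cant deficiency = equilibrium cant - actual cant
CD = 165.0 - 138.6
CD = 26.4 mm

26.4


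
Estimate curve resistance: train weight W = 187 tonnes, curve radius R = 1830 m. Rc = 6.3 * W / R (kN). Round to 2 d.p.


Rc = 6.3 * W / R
Rc = 6.3 * 187 / 1830
Rc = 1178.1 / 1830
Rc = 0.64 kN

0.64


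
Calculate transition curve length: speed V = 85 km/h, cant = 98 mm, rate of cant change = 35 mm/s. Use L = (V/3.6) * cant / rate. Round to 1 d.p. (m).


Convert speed: V = 85 / 3.6 = 23.6111 m/s
L = 23.6111 * 98 / 35
L = 2313.8889 / 35
L = 66.1 m

66.1


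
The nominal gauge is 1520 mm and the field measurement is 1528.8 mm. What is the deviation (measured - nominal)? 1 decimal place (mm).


Deviation = measured - nominal
Deviation = 1528.8 - 1520
Deviation = 8.8 mm

8.8


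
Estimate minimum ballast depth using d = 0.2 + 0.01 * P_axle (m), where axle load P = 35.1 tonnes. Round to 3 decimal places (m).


d = 0.2 + 0.01 * 35.1
d = 0.2 + 0.351
d = 0.551 m

0.551


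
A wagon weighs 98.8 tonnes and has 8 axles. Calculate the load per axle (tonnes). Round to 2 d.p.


Load per axle = total weight / number of axles
Load = 98.8 / 8
Load = 12.35 tonnes

12.35


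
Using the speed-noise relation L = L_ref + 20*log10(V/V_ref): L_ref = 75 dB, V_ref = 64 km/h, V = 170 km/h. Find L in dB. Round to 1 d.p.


V/V_ref = 170 / 64 = 2.65625
log10(2.65625) = 0.424269
20 * 0.424269 = 8.4854
L = 75 + 8.4854 = 83.5 dB

83.5


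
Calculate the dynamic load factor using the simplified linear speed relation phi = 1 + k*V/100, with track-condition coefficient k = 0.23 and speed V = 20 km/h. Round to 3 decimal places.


phi = 1 + k * V / 100
phi = 1 + 0.23 * 20 / 100
phi = 1 + 0.046
phi = 1.046

1.046


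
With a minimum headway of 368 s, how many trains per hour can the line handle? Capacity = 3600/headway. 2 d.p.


Capacity = 3600 / headway
Capacity = 3600 / 368
Capacity = 9.78 trains/hour

9.78


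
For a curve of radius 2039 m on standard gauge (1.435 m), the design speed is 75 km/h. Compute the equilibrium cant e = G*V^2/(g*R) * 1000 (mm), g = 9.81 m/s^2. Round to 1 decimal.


Convert speed: V = 75 / 3.6 = 20.8333 m/s
Apply formula: e = 1.435 * 20.8333^2 / (9.81 * 2039)
e = 1.435 * 434.0278 / 20002.59
e = 0.031137 m = 31.1 mm

31.1


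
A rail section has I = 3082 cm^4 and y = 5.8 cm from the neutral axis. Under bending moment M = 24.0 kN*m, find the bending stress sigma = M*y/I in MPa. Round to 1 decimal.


Convert units:
M = 24.0 kN*m = 24000000 N*mm
y = 5.8 cm = 58 mm
I = 3082 cm^4 = 30820000 mm^4
sigma = 24000000 * 58 / 30820000
sigma = 45.2 MPa

45.2


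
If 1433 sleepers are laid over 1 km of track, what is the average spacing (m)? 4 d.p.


Spacing = 1000 m / number of sleepers
Spacing = 1000 / 1433
Spacing = 0.6978 m

0.6978


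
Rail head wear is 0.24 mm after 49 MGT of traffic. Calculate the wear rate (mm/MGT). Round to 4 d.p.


Wear rate = total wear / cumulative tonnage
Rate = 0.24 / 49
Rate = 0.0049 mm/MGT

0.0049


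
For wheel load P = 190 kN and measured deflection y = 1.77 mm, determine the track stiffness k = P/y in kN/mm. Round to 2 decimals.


Track stiffness k = P / y
k = 190 / 1.77
k = 107.34 kN/mm

107.34


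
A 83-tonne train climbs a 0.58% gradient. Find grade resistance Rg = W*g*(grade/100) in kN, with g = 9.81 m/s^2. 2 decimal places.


Rg = W * 9.81 * grade / 100
Rg = 83 * 9.81 * 0.58 / 100
Rg = 814.23 * 0.0058
Rg = 4.72 kN

4.72


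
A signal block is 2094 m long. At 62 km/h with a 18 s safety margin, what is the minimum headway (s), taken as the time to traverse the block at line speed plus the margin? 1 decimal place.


V = 62 / 3.6 = 17.2222 m/s
Block traversal time = 2094 / 17.2222 = 121.5871 s
Headway = 121.5871 + 18
Headway = 139.6 s

139.6


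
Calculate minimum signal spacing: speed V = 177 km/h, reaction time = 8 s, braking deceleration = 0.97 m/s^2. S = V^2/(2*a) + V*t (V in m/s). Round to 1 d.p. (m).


V = 177 / 3.6 = 49.1667 m/s
Braking distance = 49.1667^2 / (2*0.97) = 1246.0624 m
Sighting distance = 49.1667 * 8 = 393.3333 m
S = 1246.0624 + 393.3333 = 1639.4 m

1639.4


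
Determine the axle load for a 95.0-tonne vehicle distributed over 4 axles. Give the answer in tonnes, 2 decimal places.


Load per axle = total weight / number of axles
Load = 95.0 / 4
Load = 23.75 tonnes

23.75


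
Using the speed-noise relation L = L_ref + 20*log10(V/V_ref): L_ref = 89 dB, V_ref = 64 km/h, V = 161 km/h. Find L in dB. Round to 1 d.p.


V/V_ref = 161 / 64 = 2.515625
log10(2.515625) = 0.400646
20 * 0.400646 = 8.0129
L = 89 + 8.0129 = 97.0 dB

97.0


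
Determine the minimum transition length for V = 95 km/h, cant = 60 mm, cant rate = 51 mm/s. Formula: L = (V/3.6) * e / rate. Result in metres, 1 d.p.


Convert speed: V = 95 / 3.6 = 26.3889 m/s
L = 26.3889 * 60 / 51
L = 1583.3333 / 51
L = 31.0 m

31.0


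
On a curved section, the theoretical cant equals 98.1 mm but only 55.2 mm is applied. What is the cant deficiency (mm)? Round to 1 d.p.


Cant deficiency = equilibrium cant - actual cant
CD = 98.1 - 55.2
CD = 42.9 mm

42.9


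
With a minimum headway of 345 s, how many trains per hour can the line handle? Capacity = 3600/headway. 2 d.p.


Capacity = 3600 / headway
Capacity = 3600 / 345
Capacity = 10.43 trains/hour

10.43


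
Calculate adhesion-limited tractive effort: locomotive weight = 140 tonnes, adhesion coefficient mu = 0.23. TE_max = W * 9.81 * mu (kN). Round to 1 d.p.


TE_max = W * g * mu
TE_max = 140 * 9.81 * 0.23
TE_max = 1373.4 * 0.23
TE_max = 315.9 kN

315.9


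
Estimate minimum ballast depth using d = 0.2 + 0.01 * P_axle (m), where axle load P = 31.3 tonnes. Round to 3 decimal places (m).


d = 0.2 + 0.01 * 31.3
d = 0.2 + 0.313
d = 0.513 m

0.513


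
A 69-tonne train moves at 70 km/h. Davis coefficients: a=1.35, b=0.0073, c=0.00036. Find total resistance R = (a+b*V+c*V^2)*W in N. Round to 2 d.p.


b*V = 0.0073 * 70 = 0.511
c*V^2 = 0.00036 * 4900 = 1.764
R_per_t = 1.35 + 0.511 + 1.764 = 3.625 N/t
R_total = 3.625 * 69 = 250.13 N

250.13


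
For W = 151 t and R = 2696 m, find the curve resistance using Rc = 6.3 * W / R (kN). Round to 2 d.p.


Rc = 6.3 * W / R
Rc = 6.3 * 151 / 2696
Rc = 951.3 / 2696
Rc = 0.35 kN

0.35


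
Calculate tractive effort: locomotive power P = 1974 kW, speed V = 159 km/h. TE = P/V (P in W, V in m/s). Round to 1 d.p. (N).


Convert: P = 1974 kW = 1974000 W
V = 159 / 3.6 = 44.1667 m/s
TE = 1974000 / 44.1667
TE = 44694.3 N

44694.3


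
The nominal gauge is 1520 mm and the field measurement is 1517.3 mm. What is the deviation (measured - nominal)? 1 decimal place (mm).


Deviation = measured - nominal
Deviation = 1517.3 - 1520
Deviation = -2.7 mm

-2.7


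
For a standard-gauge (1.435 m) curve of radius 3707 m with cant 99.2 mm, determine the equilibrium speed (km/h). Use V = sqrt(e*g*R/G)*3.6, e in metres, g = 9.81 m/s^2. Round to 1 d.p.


Convert cant: e = 99.2 mm = 0.0992 m
V_ms = sqrt(0.0992 * 9.81 * 3707 / 1.435)
V_ms = sqrt(2513.919487) = 50.139 m/s
V = 50.139 * 3.6 = 180.5 km/h

180.5


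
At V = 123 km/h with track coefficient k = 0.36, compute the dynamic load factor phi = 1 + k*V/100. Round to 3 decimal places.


phi = 1 + k * V / 100
phi = 1 + 0.36 * 123 / 100
phi = 1 + 0.4428
phi = 1.443

1.443


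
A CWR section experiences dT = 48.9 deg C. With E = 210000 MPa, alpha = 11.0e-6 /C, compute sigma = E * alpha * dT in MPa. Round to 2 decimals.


sigma = E * alpha * dT
sigma = 210000 * 11.0e-6 * 48.9
sigma = 2.31 * 48.9
sigma = 112.96 MPa

112.96


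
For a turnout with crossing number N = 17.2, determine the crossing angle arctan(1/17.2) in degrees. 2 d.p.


1/N = 1/17.2 = 0.05814
angle = arctan(0.05814) = 0.058074 rad
angle = 0.058074 * 180/pi = 3.33 degrees

3.33


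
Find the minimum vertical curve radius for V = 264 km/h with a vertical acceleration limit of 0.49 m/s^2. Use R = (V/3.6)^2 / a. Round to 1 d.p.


Convert speed: V = 264 / 3.6 = 73.3333 m/s
V^2 = 5377.7778 m^2/s^2
R_v = 5377.7778 / 0.49
R_v = 10975.1 m

10975.1
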